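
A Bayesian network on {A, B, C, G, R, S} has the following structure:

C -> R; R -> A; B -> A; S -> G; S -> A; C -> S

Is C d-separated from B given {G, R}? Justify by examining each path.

Yes

Enumerating the 2 paths from C to B and testing each for blocking by {G, R}:
Path 1: C → R → A ← B
  R is a chain here and R is conditioned on, so the path is blocked at R.
Path 2: C → S → A ← B
  A is a collider here and neither A nor any of its descendants is conditioned on, so the collider stays closed — the path is blocked at A.
Every path is blocked, so C and B are d-separated given {G, R}.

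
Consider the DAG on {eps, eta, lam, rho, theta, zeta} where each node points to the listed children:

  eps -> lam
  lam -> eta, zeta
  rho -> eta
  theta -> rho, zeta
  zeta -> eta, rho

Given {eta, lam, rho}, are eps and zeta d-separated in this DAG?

Yes

There are 4 undirected paths between eps and zeta; checking each against the conditioning set {eta, lam, rho}:
Path 1: eps → lam → eta ← rho ← theta → zeta
  lam is a chain here and lam is conditioned on, so the path is blocked at lam.
Path 2: eps → lam → eta ← rho ← zeta
  lam is a chain here and lam is conditioned on, so the path is blocked at lam.
Path 3: eps → lam → eta ← zeta
  lam is a chain here and lam is conditioned on, so the path is blocked at lam.
Path 4: eps → lam → zeta
  lam is a chain here and lam is conditioned on, so the path is blocked at lam.
Every path is blocked, so eps and zeta are d-separated given {eta, lam, rho}.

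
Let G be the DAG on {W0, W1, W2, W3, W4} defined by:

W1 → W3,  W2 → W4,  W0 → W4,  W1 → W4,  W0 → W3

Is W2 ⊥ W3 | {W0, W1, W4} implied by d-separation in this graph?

There are 2 undirected paths between W2 and W3; checking each against the conditioning set {W0, W1, W4}:
Path 1: W2 → W4 ← W0 → W3
  W0 is a fork here and W0 is conditioned on, so the path is blocked at W0.
Path 2: W2 → W4 ← W1 → W3
  W1 is a fork here and W1 is conditioned on, so the path is blocked at W1.
Every path is blocked, so W2 and W3 are d-separated given {W0, W1, W4}.

Yes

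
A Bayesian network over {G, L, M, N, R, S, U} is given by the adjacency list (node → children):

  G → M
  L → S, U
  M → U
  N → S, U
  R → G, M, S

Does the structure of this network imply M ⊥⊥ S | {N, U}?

There are 4 undirected paths between M and S; checking each against the conditioning set {N, U}:
  1. M ← G ← R → S — G:chain[open]; R:fork[open] ⇒ active
  2. M → U ← N → S — U:collider[open]; N:fork[blocks] ⇒ blocked
  3. M → U ← L → S — U:collider[open]; L:fork[open] ⇒ active
  4. M ← R → S — R:fork[open] ⇒ active
Because an active path exists, M and S are not d-separated.

No — M and S are not d-separated given {N, U}.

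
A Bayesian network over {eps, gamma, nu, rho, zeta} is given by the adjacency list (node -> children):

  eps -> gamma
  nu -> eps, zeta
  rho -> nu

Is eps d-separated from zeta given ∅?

There is one path between eps and zeta:
  1. eps ← nu → zeta — nu:fork[open] ⇒ active
Since the path eps ← nu → zeta is active, eps and zeta are not d-separated given ∅.

No — eps and zeta are not d-separated given ∅.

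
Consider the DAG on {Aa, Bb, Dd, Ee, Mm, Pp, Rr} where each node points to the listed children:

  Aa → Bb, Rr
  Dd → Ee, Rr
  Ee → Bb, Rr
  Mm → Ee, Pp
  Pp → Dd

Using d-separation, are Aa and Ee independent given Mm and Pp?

We examine all 4 paths between Aa and Ee:
Path 1: Aa → Bb ← Ee
  Bb is a collider here and neither Bb nor any of its descendants is conditioned on, so the collider stays closed — the path is blocked at Bb.
Path 2: Aa → Rr ← Dd ← Pp ← Mm → Ee
  Rr is a collider here and neither Rr nor any of its descendants is conditioned on, so the collider stays closed — the path is blocked at Rr.
Path 3: Aa → Rr ← Dd → Ee
  Rr is a collider here and neither Rr nor any of its descendants is conditioned on, so the collider stays closed — the path is blocked at Rr.
Path 4: Aa → Rr ← Ee
  Rr is a collider here and neither Rr nor any of its descendants is conditioned on, so the collider stays closed — the path is blocked at Rr.
Every path is blocked, so Aa and Ee are d-separated given {Mm, Pp}.

Yes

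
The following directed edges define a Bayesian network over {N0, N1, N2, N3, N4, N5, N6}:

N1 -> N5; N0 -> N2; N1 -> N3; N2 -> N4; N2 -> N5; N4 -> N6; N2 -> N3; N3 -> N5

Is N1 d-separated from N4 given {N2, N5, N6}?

We examine all 4 paths between N1 and N4:
Path 1: N1 → N5 ← N2 → N4
  N2 is a fork here and N2 is conditioned on, so the path is blocked at N2.
Path 2: N1 → N5 ← N3 ← N2 → N4
  N2 is a fork here and N2 is conditioned on, so the path is blocked at N2.
Path 3: N1 → N3 ← N2 → N4
  N2 is a fork here and N2 is conditioned on, so the path is blocked at N2.
Path 4: N1 → N3 → N5 ← N2 → N4
  N2 is a fork here and N2 is conditioned on, so the path is blocked at N2.
Every path is blocked, so N1 and N4 are d-separated given {N2, N5, N6}.

Yes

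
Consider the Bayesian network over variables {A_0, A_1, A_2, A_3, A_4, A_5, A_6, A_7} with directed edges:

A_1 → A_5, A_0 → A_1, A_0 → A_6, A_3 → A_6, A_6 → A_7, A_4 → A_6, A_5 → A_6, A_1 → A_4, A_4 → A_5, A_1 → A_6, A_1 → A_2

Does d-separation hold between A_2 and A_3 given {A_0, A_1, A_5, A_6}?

Yes — A_2 and A_3 are d-separated given {A_0, A_1, A_5, A_6}.

There are 6 undirected paths between A_2 and A_3; checking each against the conditioning set {A_0, A_1, A_5, A_6}:
  1. A_2 ← A_1 → A_5 → A_6 ← A_3 — A_1:fork[blocks]; A_5:chain[blocks]; A_6:collider[open] ⇒ blocked
  2. A_2 ← A_1 → A_5 ← A_4 → A_6 ← A_3 — A_1:fork[blocks]; A_5:collider[open]; A_4:fork[open]; A_6:collider[open] ⇒ blocked
  3. A_2 ← A_1 → A_6 ← A_3 — A_1:fork[blocks]; A_6:collider[open] ⇒ blocked
  4. A_2 ← A_1 → A_4 → A_5 → A_6 ← A_3 — A_1:fork[blocks]; A_4:chain[open]; A_5:chain[blocks]; A_6:collider[open] ⇒ blocked
  5. A_2 ← A_1 → A_4 → A_6 ← A_3 — A_1:fork[blocks]; A_4:chain[open]; A_6:collider[open] ⇒ blocked
  6. A_2 ← A_1 ← A_0 → A_6 ← A_3 — A_1:chain[blocks]; A_0:fork[blocks]; A_6:collider[open] ⇒ blocked
Every path is blocked, so A_2 and A_3 are d-separated given {A_0, A_1, A_5, A_6}.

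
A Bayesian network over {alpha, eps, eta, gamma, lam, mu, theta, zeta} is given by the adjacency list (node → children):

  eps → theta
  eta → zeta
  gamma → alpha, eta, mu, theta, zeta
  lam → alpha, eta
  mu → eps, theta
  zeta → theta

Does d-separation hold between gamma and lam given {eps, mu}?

There are 6 undirected paths between gamma and lam; checking each against the conditioning set {eps, mu}:
Path 1: gamma → theta ← zeta ← eta ← lam
  theta is a collider here and neither theta nor any of its descendants is conditioned on, so the collider stays closed — the path is blocked at theta.
Path 2: gamma → zeta ← eta ← lam
  zeta is a collider here and neither zeta nor any of its descendants is conditioned on, so the collider stays closed — the path is blocked at zeta.
Path 3: gamma → alpha ← lam
  alpha is a collider here and neither alpha nor any of its descendants is conditioned on, so the collider stays closed — the path is blocked at alpha.
Path 4: gamma → mu → theta ← zeta ← eta ← lam
  mu is a chain here and mu is conditioned on, so the path is blocked at mu.
Path 5: gamma → mu → eps → theta ← zeta ← eta ← lam
  mu is a chain here and mu is conditioned on, so the path is blocked at mu.
Path 6: gamma → eta ← lam
  eta is a collider here and neither eta nor any of its descendants is conditioned on, so the collider stays closed — the path is blocked at eta.
All paths are blocked; gamma ⊥ lam | {eps, mu} holds.

Yes — gamma and lam are d-separated given {eps, mu}.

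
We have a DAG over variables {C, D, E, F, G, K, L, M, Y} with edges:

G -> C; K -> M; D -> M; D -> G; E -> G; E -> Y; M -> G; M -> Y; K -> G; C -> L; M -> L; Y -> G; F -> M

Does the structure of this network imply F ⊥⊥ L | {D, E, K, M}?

Yes

6 paths connect F and L; each must be blocked for d-separation to hold:
Path 1: F → M → G → C → L
  M is a chain here and M is conditioned on, so the path is blocked at M.
Path 2: F → M ← D → G → C → L
  D is a fork here and D is conditioned on, so the path is blocked at D.
Path 3: F → M → L
  M is a chain here and M is conditioned on, so the path is blocked at M.
Path 4: F → M → Y → G → C → L
  M is a chain here and M is conditioned on, so the path is blocked at M.
Path 5: F → M → Y ← E → G → C → L
  M is a chain here and M is conditioned on, so the path is blocked at M.
Path 6: F → M ← K → G → C → L
  K is a fork here and K is conditioned on, so the path is blocked at K.
All paths are blocked; F ⊥ L | {D, E, K, M} holds.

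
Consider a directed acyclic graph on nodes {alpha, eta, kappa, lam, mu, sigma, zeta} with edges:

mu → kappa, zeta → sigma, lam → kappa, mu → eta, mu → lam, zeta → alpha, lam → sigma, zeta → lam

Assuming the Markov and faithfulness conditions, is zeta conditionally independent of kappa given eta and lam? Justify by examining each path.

We examine all 4 paths between zeta and kappa:
  1. zeta → lam → kappa — lam:chain[blocks] ⇒ blocked
  2. zeta → lam ← mu → kappa — lam:collider[open]; mu:fork[open] ⇒ active
  3. zeta → sigma ← lam → kappa — sigma:collider[blocks]; lam:fork[blocks] ⇒ blocked
  4. zeta → sigma ← lam ← mu → kappa — sigma:collider[blocks]; lam:chain[blocks]; mu:fork[open] ⇒ blocked
Since the path zeta → lam ← mu → kappa is active, zeta and kappa are not d-separated given {eta, lam}.

No — zeta and kappa are not d-separated given {eta, lam}.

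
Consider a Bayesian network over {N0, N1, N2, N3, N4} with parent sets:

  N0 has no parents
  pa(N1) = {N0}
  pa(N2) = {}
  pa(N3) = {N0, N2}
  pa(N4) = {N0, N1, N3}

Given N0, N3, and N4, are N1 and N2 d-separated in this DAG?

Yes

There are 4 undirected paths between N1 and N2; checking each against the conditioning set {N0, N3, N4}:
Path 1: N1 ← N0 → N3 ← N2
  N0 is a fork here and N0 is conditioned on, so the path is blocked at N0.
Path 2: N1 ← N0 → N4 ← N3 ← N2
  N0 is a fork here and N0 is conditioned on, so the path is blocked at N0.
Path 3: N1 → N4 ← N3 ← N2
  N3 is a chain here and N3 is conditioned on, so the path is blocked at N3.
Path 4: N1 → N4 ← N0 → N3 ← N2
  N0 is a fork here and N0 is conditioned on, so the path is blocked at N0.
All paths are blocked; N1 ⊥ N2 | {N0, N3, N4} holds.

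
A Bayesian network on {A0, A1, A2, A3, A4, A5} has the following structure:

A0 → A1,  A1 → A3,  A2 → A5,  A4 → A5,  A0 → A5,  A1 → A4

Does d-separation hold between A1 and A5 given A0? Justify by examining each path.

No — A1 and A5 are not d-separated given {A0}.

Enumerating the 2 paths from A1 to A5 and testing each for blocking by {A0}:
Path 1: A1 → A4 → A5
  A4 is a chain and A4 is not conditioned on — no node blocks this path, so it is active.
Path 2: A1 ← A0 → A5
  A0 is a fork here and A0 is conditioned on, so the path is blocked at A0.
At least one path is unblocked, so d-separation fails.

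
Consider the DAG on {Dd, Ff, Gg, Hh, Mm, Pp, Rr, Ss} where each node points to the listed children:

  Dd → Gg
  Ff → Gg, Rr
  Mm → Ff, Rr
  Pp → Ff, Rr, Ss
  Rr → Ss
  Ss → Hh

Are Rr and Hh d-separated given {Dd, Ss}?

Yes

Enumerating the 4 paths from Rr to Hh and testing each for blocking by {Dd, Ss}:
Path 1: Rr ← Ff ← Pp → Ss → Hh
  Ss is a chain here and Ss is conditioned on, so the path is blocked at Ss.
Path 2: Rr ← Mm → Ff ← Pp → Ss → Hh
  Ss is a chain here and Ss is conditioned on, so the path is blocked at Ss.
Path 3: Rr ← Pp → Ss → Hh
  Ss is a chain here and Ss is conditioned on, so the path is blocked at Ss.
Path 4: Rr → Ss → Hh
  Ss is a chain here and Ss is conditioned on, so the path is blocked at Ss.
Since every path is blocked, d-separation holds.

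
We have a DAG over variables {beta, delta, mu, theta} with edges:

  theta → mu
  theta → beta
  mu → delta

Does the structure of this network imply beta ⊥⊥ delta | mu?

There is one path between beta and delta:
  1. beta ← theta → mu → delta — theta:fork[open]; mu:chain[blocks] ⇒ blocked
Every path is blocked, so beta and delta are d-separated given {mu}.

Yes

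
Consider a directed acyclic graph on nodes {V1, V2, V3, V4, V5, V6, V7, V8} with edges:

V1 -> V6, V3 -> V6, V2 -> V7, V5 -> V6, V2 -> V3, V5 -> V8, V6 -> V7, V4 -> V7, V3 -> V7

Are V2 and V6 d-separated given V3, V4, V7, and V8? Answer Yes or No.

Enumerating the 4 paths from V2 to V6 and testing each for blocking by {V3, V4, V7, V8}:
Path 1: V2 → V7 ← V6
  V7 is a collider and V7 is conditioned on, which opens it — no node blocks this path, so it is active.
Path 2: V2 → V7 ← V3 → V6
  V3 is a fork here and V3 is conditioned on, so the path is blocked at V3.
Path 3: V2 → V3 → V6
  V3 is a chain here and V3 is conditioned on, so the path is blocked at V3.
Path 4: V2 → V3 → V7 ← V6
  V3 is a chain here and V3 is conditioned on, so the path is blocked at V3.
At least one path is unblocked, so d-separation fails.

No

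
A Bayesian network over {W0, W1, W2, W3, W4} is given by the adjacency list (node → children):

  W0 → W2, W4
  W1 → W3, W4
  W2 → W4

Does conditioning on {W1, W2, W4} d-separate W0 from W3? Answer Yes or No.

Yes

We examine all 2 paths between W0 and W3:
  1. W0 → W2 → W4 ← W1 → W3 — W2:chain[blocks]; W4:collider[open]; W1:fork[blocks] ⇒ blocked
  2. W0 → W4 ← W1 → W3 — W4:collider[open]; W1:fork[blocks] ⇒ blocked
Every path is blocked, so W0 and W3 are d-separated given {W1, W2, W4}.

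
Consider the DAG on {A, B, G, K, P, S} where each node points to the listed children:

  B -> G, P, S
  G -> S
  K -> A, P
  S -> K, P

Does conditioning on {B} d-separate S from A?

We examine all 4 paths between S and A:
Path 1: S ← B → P ← K → A
  B is a fork here and B is conditioned on, so the path is blocked at B.
Path 2: S → P ← K → A
  P is a collider here and neither P nor any of its descendants is conditioned on, so the collider stays closed — the path is blocked at P.
Path 3: S ← G ← B → P ← K → A
  B is a fork here and B is conditioned on, so the path is blocked at B.
Path 4: S → K → A
  K is a chain and K is not conditioned on — no node blocks this path, so it is active.
At least one path is unblocked, so d-separation fails.

No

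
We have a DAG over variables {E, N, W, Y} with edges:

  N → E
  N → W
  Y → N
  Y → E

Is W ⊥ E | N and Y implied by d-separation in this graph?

2 paths connect W and E; each must be blocked for d-separation to hold:
Path 1: W ← N → E
  N is a fork here and N is conditioned on, so the path is blocked at N.
Path 2: W ← N ← Y → E
  N is a chain here and N is conditioned on, so the path is blocked at N.
All paths are blocked; W ⊥ E | {N, Y} holds.

Yes — W and E are d-separated given {N, Y}.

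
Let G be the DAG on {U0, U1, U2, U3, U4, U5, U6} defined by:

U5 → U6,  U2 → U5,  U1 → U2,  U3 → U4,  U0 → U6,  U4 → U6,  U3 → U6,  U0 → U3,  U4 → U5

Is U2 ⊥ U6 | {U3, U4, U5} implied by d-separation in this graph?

There are 4 undirected paths between U2 and U6; checking each against the conditioning set {U3, U4, U5}:
Path 1: U2 → U5 ← U4 ← U3 → U6
  U4 is a chain here and U4 is conditioned on, so the path is blocked at U4.
Path 2: U2 → U5 ← U4 ← U3 ← U0 → U6
  U4 is a chain here and U4 is conditioned on, so the path is blocked at U4.
Path 3: U2 → U5 ← U4 → U6
  U4 is a fork here and U4 is conditioned on, so the path is blocked at U4.
Path 4: U2 → U5 → U6
  U5 is a chain here and U5 is conditioned on, so the path is blocked at U5.
Every path is blocked, so U2 and U6 are d-separated given {U3, U4, U5}.

Yes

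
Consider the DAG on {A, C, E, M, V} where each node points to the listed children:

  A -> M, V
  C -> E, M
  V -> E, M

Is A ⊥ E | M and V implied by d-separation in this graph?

No

We examine all 4 paths between A and E:
Path 1: A → V → E
  V is a chain here and V is conditioned on, so the path is blocked at V.
Path 2: A → V → M ← C → E
  V is a chain here and V is conditioned on, so the path is blocked at V.
Path 3: A → M ← V → E
  V is a fork here and V is conditioned on, so the path is blocked at V.
Path 4: A → M ← C → E
  M is a collider and M is conditioned on, which opens it; C is a fork and C is not conditioned on — no node blocks this path, so it is active.
Because an active path exists, A and E are not d-separated.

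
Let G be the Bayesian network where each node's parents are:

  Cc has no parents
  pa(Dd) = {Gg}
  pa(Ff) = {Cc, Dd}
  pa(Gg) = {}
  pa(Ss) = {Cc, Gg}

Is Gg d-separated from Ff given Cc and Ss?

We examine all 2 paths between Gg and Ff:
Path 1: Gg → Ss ← Cc → Ff
  Cc is a fork here and Cc is conditioned on, so the path is blocked at Cc.
Path 2: Gg → Dd → Ff
  Dd is a chain and Dd is not conditioned on — no node blocks this path, so it is active.
Since the path Gg → Dd → Ff is active, Gg and Ff are not d-separated given {Cc, Ss}.

No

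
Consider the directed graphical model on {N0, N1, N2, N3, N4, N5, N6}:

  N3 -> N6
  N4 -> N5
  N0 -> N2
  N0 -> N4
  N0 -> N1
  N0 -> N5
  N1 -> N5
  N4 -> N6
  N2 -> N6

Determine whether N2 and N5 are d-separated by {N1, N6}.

No — N2 and N5 are not d-separated given {N1, N6}.

6 paths connect N2 and N5; each must be blocked for d-separation to hold:
Path 1: N2 ← N0 → N5
  N0 is a fork and N0 is not conditioned on — no node blocks this path, so it is active.
Path 2: N2 ← N0 → N1 → N5
  N1 is a chain here and N1 is conditioned on, so the path is blocked at N1.
Path 3: N2 ← N0 → N4 → N5
  N0 is a fork and N0 is not conditioned on; N4 is a chain and N4 is not conditioned on — no node blocks this path, so it is active.
Path 4: N2 → N6 ← N4 → N5
  N6 is a collider and N6 is conditioned on, which opens it; N4 is a fork and N4 is not conditioned on — no node blocks this path, so it is active.
Path 5: N2 → N6 ← N4 ← N0 → N5
  N6 is a collider and N6 is conditioned on, which opens it; N4 is a chain and N4 is not conditioned on; N0 is a fork and N0 is not conditioned on — no node blocks this path, so it is active.
Path 6: N2 → N6 ← N4 ← N0 → N1 → N5
  N1 is a chain here and N1 is conditioned on, so the path is blocked at N1.
Because an active path exists, N2 and N5 are not d-separated.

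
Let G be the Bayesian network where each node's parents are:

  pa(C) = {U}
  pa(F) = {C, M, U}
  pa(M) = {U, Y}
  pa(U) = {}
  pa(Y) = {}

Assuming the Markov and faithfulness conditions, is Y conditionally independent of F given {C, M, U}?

Enumerating the 3 paths from Y to F and testing each for blocking by {C, M, U}:
Path 1: Y → M → F
  M is a chain here and M is conditioned on, so the path is blocked at M.
Path 2: Y → M ← U → F
  U is a fork here and U is conditioned on, so the path is blocked at U.
Path 3: Y → M ← U → C → F
  U is a fork here and U is conditioned on, so the path is blocked at U.
Every path is blocked, so Y and F are d-separated given {C, M, U}.

Yes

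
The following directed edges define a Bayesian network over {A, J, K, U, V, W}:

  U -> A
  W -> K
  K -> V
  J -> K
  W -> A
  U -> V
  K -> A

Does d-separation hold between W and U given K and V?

4 paths connect W and U; each must be blocked for d-separation to hold:
  1. W → K → V ← U — K:chain[blocks]; V:collider[open] ⇒ blocked
  2. W → K → A ← U — K:chain[blocks]; A:collider[blocks] ⇒ blocked
  3. W → A ← U — A:collider[blocks] ⇒ blocked
  4. W → A ← K → V ← U — A:collider[blocks]; K:fork[blocks]; V:collider[open] ⇒ blocked
Since every path is blocked, d-separation holds.

Yes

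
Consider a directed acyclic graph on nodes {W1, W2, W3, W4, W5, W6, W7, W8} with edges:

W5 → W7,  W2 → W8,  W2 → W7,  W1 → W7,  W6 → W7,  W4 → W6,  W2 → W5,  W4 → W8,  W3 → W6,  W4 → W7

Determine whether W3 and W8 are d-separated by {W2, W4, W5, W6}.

There are 6 undirected paths between W3 and W8; checking each against the conditioning set {W2, W4, W5, W6}:
Path 1: W3 → W6 ← W4 → W7 ← W2 → W8
  W4 is a fork here and W4 is conditioned on, so the path is blocked at W4.
Path 2: W3 → W6 ← W4 → W7 ← W5 ← W2 → W8
  W4 is a fork here and W4 is conditioned on, so the path is blocked at W4.
Path 3: W3 → W6 ← W4 → W8
  W4 is a fork here and W4 is conditioned on, so the path is blocked at W4.
Path 4: W3 → W6 → W7 ← W4 → W8
  W6 is a chain here and W6 is conditioned on, so the path is blocked at W6.
Path 5: W3 → W6 → W7 ← W2 → W8
  W6 is a chain here and W6 is conditioned on, so the path is blocked at W6.
Path 6: W3 → W6 → W7 ← W5 ← W2 → W8
  W6 is a chain here and W6 is conditioned on, so the path is blocked at W6.
Every path is blocked, so W3 and W8 are d-separated given {W2, W4, W5, W6}.

Yes — W3 and W8 are d-separated given {W2, W4, W5, W6}.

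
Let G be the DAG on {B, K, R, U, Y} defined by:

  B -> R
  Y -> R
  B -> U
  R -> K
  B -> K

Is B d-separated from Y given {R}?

Enumerating the 2 paths from B to Y and testing each for blocking by {R}:
Path 1: B → R ← Y
  R is a collider and R is conditioned on, which opens it — no node blocks this path, so it is active.
Path 2: B → K ← R ← Y
  K is a collider here and neither K nor any of its descendants is conditioned on, so the collider stays closed — the path is blocked at K.
Since the path B → R ← Y is active, B and Y are not d-separated given {R}.

No — B and Y are not d-separated given {R}.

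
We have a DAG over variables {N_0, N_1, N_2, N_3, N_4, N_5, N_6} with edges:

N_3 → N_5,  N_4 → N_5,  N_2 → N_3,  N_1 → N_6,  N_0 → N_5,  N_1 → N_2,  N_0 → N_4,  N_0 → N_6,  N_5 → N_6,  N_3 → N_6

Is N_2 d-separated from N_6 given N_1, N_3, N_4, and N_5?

Yes

We examine all 5 paths between N_2 and N_6:
  1. N_2 → N_3 → N_5 ← N_4 ← N_0 → N_6 — N_3:chain[blocks]; N_5:collider[open]; N_4:chain[blocks]; N_0:fork[open] ⇒ blocked
  2. N_2 → N_3 → N_5 ← N_0 → N_6 — N_3:chain[blocks]; N_5:collider[open]; N_0:fork[open] ⇒ blocked
  3. N_2 → N_3 → N_5 → N_6 — N_3:chain[blocks]; N_5:chain[blocks] ⇒ blocked
  4. N_2 → N_3 → N_6 — N_3:chain[blocks] ⇒ blocked
  5. N_2 ← N_1 → N_6 — N_1:fork[blocks] ⇒ blocked
Since every path is blocked, d-separation holds.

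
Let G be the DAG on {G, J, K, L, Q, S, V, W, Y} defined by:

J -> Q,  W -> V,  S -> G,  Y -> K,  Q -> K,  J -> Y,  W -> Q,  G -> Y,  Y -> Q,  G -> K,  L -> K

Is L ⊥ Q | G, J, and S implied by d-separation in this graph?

Yes

5 paths connect L and Q; each must be blocked for d-separation to hold:
  1. L → K ← Y ← J → Q — K:collider[blocks]; Y:chain[open]; J:fork[blocks] ⇒ blocked
  2. L → K ← Y → Q — K:collider[blocks]; Y:fork[open] ⇒ blocked
  3. L → K ← G → Y ← J → Q — K:collider[blocks]; G:fork[blocks]; Y:collider[blocks]; J:fork[blocks] ⇒ blocked
  4. L → K ← G → Y → Q — K:collider[blocks]; G:fork[blocks]; Y:chain[open] ⇒ blocked
  5. L → K ← Q — K:collider[blocks] ⇒ blocked
All paths are blocked; L ⊥ Q | {G, J, S} holds.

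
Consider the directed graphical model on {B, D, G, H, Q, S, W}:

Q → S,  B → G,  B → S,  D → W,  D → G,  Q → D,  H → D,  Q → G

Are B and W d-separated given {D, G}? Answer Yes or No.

Yes — B and W are d-separated given {D, G}.

We examine all 4 paths between B and W:
  1. B → G ← D → W — G:collider[open]; D:fork[blocks] ⇒ blocked
  2. B → G ← Q → D → W — G:collider[open]; Q:fork[open]; D:chain[blocks] ⇒ blocked
  3. B → S ← Q → D → W — S:collider[blocks]; Q:fork[open]; D:chain[blocks] ⇒ blocked
  4. B → S ← Q → G ← D → W — S:collider[blocks]; Q:fork[open]; G:collider[open]; D:fork[blocks] ⇒ blocked
Since every path is blocked, d-separation holds.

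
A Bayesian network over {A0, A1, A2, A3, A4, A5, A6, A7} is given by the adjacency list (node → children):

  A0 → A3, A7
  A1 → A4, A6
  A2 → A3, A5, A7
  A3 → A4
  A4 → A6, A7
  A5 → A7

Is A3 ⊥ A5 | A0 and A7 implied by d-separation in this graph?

No

We examine all 6 paths between A3 and A5:
Path 1: A3 → A4 → A7 ← A5
  A4 is a chain and A4 is not conditioned on; A7 is a collider and A7 is conditioned on, which opens it — no node blocks this path, so it is active.
Path 2: A3 → A4 → A7 ← A2 → A5
  A4 is a chain and A4 is not conditioned on; A7 is a collider and A7 is conditioned on, which opens it; A2 is a fork and A2 is not conditioned on — no node blocks this path, so it is active.
Path 3: A3 ← A2 → A7 ← A5
  A2 is a fork and A2 is not conditioned on; A7 is a collider and A7 is conditioned on, which opens it — no node blocks this path, so it is active.
Path 4: A3 ← A2 → A5
  A2 is a fork and A2 is not conditioned on — no node blocks this path, so it is active.
Path 5: A3 ← A0 → A7 ← A5
  A0 is a fork here and A0 is conditioned on, so the path is blocked at A0.
Path 6: A3 ← A0 → A7 ← A2 → A5
  A0 is a fork here and A0 is conditioned on, so the path is blocked at A0.
Because an active path exists, A3 and A5 are not d-separated.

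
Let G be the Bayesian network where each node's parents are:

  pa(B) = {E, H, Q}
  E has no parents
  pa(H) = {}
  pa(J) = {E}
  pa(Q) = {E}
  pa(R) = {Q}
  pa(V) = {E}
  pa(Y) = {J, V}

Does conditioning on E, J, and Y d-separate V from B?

There are 4 undirected paths between V and B; checking each against the conditioning set {E, J, Y}:
Path 1: V ← E → Q → B
  E is a fork here and E is conditioned on, so the path is blocked at E.
Path 2: V ← E → B
  E is a fork here and E is conditioned on, so the path is blocked at E.
Path 3: V → Y ← J ← E → Q → B
  J is a chain here and J is conditioned on, so the path is blocked at J.
Path 4: V → Y ← J ← E → B
  J is a chain here and J is conditioned on, so the path is blocked at J.
Since every path is blocked, d-separation holds.

Yes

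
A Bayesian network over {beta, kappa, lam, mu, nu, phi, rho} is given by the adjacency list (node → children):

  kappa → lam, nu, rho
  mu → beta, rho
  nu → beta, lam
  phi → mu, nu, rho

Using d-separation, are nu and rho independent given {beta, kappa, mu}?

No

We examine all 6 paths between nu and rho:
Path 1: nu → beta ← mu → rho
  mu is a fork here and mu is conditioned on, so the path is blocked at mu.
Path 2: nu → beta ← mu ← phi → rho
  mu is a chain here and mu is conditioned on, so the path is blocked at mu.
Path 3: nu ← kappa → rho
  kappa is a fork here and kappa is conditioned on, so the path is blocked at kappa.
Path 4: nu → lam ← kappa → rho
  lam is a collider here and neither lam nor any of its descendants is conditioned on, so the collider stays closed — the path is blocked at lam.
Path 5: nu ← phi → mu → rho
  mu is a chain here and mu is conditioned on, so the path is blocked at mu.
Path 6: nu ← phi → rho
  phi is a fork and phi is not conditioned on — no node blocks this path, so it is active.
Because an active path exists, nu and rho are not d-separated.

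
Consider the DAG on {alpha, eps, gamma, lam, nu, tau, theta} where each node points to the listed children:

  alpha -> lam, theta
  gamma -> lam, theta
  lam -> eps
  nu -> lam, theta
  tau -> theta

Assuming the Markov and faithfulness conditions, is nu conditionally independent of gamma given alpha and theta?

4 paths connect nu and gamma; each must be blocked for d-separation to hold:
Path 1: nu → theta ← alpha → lam ← gamma
  alpha is a fork here and alpha is conditioned on, so the path is blocked at alpha.
Path 2: nu → theta ← gamma
  theta is a collider and theta is conditioned on, which opens it — no node blocks this path, so it is active.
Path 3: nu → lam ← alpha → theta ← gamma
  lam is a collider here and neither lam nor any of its descendants is conditioned on, so the collider stays closed — the path is blocked at lam.
Path 4: nu → lam ← gamma
  lam is a collider here and neither lam nor any of its descendants is conditioned on, so the collider stays closed — the path is blocked at lam.
Because an active path exists, nu and gamma are not d-separated.

No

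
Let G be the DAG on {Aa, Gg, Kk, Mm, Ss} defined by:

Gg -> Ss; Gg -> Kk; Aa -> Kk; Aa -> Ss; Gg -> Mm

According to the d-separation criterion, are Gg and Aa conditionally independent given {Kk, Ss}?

No

We examine all 2 paths between Gg and Aa:
  1. Gg → Kk ← Aa — Kk:collider[open] ⇒ active
  2. Gg → Ss ← Aa — Ss:collider[open] ⇒ active
At least one path is unblocked, so d-separation fails.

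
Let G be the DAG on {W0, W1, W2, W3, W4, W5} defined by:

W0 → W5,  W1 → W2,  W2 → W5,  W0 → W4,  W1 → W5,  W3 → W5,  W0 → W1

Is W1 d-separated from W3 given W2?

We examine all 3 paths between W1 and W3:
Path 1: W1 → W5 ← W3
  W5 is a collider here and neither W5 nor any of its descendants is conditioned on, so the collider stays closed — the path is blocked at W5.
Path 2: W1 ← W0 → W5 ← W3
  W5 is a collider here and neither W5 nor any of its descendants is conditioned on, so the collider stays closed — the path is blocked at W5.
Path 3: W1 → W2 → W5 ← W3
  W2 is a chain here and W2 is conditioned on, so the path is blocked at W2.
Since every path is blocked, d-separation holds.

Yes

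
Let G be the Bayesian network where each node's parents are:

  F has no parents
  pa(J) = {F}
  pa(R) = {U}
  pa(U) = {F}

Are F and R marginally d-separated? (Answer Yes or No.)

No

There is one path between F and R:
  1. F → U → R — U:chain[open] ⇒ active
Because an active path exists, F and R are not d-separated.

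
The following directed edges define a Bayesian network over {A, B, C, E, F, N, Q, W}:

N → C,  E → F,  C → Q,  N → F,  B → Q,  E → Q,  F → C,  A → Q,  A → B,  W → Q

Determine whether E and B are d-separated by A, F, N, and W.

We examine all 6 paths between E and B:
Path 1: E → F → C → Q ← A → B
  F is a chain here and F is conditioned on, so the path is blocked at F.
Path 2: E → F → C → Q ← B
  F is a chain here and F is conditioned on, so the path is blocked at F.
Path 3: E → F ← N → C → Q ← A → B
  N is a fork here and N is conditioned on, so the path is blocked at N.
Path 4: E → F ← N → C → Q ← B
  N is a fork here and N is conditioned on, so the path is blocked at N.
Path 5: E → Q ← A → B
  Q is a collider here and neither Q nor any of its descendants is conditioned on, so the collider stays closed — the path is blocked at Q.
Path 6: E → Q ← B
  Q is a collider here and neither Q nor any of its descendants is conditioned on, so the collider stays closed — the path is blocked at Q.
Every path is blocked, so E and B are d-separated given {A, F, N, W}.

Yes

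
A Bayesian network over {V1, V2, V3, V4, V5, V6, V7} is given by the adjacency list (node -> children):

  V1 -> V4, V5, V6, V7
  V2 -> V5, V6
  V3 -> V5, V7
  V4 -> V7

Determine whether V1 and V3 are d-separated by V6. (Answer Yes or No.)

Yes

We examine all 4 paths between V1 and V3:
Path 1: V1 → V4 → V7 ← V3
  V7 is a collider here and neither V7 nor any of its descendants is conditioned on, so the collider stays closed — the path is blocked at V7.
Path 2: V1 → V5 ← V3
  V5 is a collider here and neither V5 nor any of its descendants is conditioned on, so the collider stays closed — the path is blocked at V5.
Path 3: V1 → V6 ← V2 → V5 ← V3
  V5 is a collider here and neither V5 nor any of its descendants is conditioned on, so the collider stays closed — the path is blocked at V5.
Path 4: V1 → V7 ← V3
  V7 is a collider here and neither V7 nor any of its descendants is conditioned on, so the collider stays closed — the path is blocked at V7.
Every path is blocked, so V1 and V3 are d-separated given {V6}.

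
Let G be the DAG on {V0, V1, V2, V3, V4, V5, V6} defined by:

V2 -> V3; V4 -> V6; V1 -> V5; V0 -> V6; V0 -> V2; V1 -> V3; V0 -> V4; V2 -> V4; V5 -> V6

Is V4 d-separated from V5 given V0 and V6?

No

There are 6 undirected paths between V4 and V5; checking each against the conditioning set {V0, V6}:
Path 1: V4 ← V0 → V6 ← V5
  V0 is a fork here and V0 is conditioned on, so the path is blocked at V0.
Path 2: V4 ← V0 → V2 → V3 ← V1 → V5
  V0 is a fork here and V0 is conditioned on, so the path is blocked at V0.
Path 3: V4 → V6 ← V0 → V2 → V3 ← V1 → V5
  V0 is a fork here and V0 is conditioned on, so the path is blocked at V0.
Path 4: V4 → V6 ← V5
  V6 is a collider and V6 is conditioned on, which opens it — no node blocks this path, so it is active.
Path 5: V4 ← V2 ← V0 → V6 ← V5
  V0 is a fork here and V0 is conditioned on, so the path is blocked at V0.
Path 6: V4 ← V2 → V3 ← V1 → V5
  V3 is a collider here and neither V3 nor any of its descendants is conditioned on, so the collider stays closed — the path is blocked at V3.
At least one path is unblocked, so d-separation fails.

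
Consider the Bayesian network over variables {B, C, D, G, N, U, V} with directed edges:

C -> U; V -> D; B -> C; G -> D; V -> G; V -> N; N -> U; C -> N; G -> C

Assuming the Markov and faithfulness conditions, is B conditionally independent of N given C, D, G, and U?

Yes

Enumerating the 4 paths from B to N and testing each for blocking by {C, D, G, U}:
Path 1: B → C ← G ← V → N
  G is a chain here and G is conditioned on, so the path is blocked at G.
Path 2: B → C ← G → D ← V → N
  G is a fork here and G is conditioned on, so the path is blocked at G.
Path 3: B → C → N
  C is a chain here and C is conditioned on, so the path is blocked at C.
Path 4: B → C → U ← N
  C is a chain here and C is conditioned on, so the path is blocked at C.
Since every path is blocked, d-separation holds.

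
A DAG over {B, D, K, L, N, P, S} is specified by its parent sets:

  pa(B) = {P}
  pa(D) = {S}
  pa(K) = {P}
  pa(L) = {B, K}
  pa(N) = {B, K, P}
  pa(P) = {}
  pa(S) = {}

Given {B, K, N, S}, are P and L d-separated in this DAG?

Yes — P and L are d-separated given {B, K, N, S}.

Enumerating the 6 paths from P to L and testing each for blocking by {B, K, N, S}:
Path 1: P → N ← B → L
  B is a fork here and B is conditioned on, so the path is blocked at B.
Path 2: P → N ← K → L
  K is a fork here and K is conditioned on, so the path is blocked at K.
Path 3: P → B → N ← K → L
  B is a chain here and B is conditioned on, so the path is blocked at B.
Path 4: P → B → L
  B is a chain here and B is conditioned on, so the path is blocked at B.
Path 5: P → K → N ← B → L
  K is a chain here and K is conditioned on, so the path is blocked at K.
Path 6: P → K → L
  K is a chain here and K is conditioned on, so the path is blocked at K.
Every path is blocked, so P and L are d-separated given {B, K, N, S}.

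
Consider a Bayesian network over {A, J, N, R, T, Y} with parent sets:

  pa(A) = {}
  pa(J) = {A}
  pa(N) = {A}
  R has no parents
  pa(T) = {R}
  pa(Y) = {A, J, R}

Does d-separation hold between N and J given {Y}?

There are 2 undirected paths between N and J; checking each against the conditioning set {Y}:
  1. N ← A → Y ← J — A:fork[open]; Y:collider[open] ⇒ active
  2. N ← A → J — A:fork[open] ⇒ active
At least one path is unblocked, so d-separation fails.

No — N and J are not d-separated given {Y}.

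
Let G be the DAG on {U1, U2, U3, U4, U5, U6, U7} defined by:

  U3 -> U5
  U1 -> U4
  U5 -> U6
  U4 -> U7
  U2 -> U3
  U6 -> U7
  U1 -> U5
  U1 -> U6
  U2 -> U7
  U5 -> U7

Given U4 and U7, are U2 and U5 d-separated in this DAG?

No

We examine all 6 paths between U2 and U5:
  1. U2 → U7 ← U5 — U7:collider[open] ⇒ active
  2. U2 → U7 ← U4 ← U1 → U5 — U7:collider[open]; U4:chain[blocks]; U1:fork[open] ⇒ blocked
  3. U2 → U7 ← U4 ← U1 → U6 ← U5 — U7:collider[open]; U4:chain[blocks]; U1:fork[open]; U6:collider[open] ⇒ blocked
  4. U2 → U7 ← U6 ← U1 → U5 — U7:collider[open]; U6:chain[open]; U1:fork[open] ⇒ active
  5. U2 → U7 ← U6 ← U5 — U7:collider[open]; U6:chain[open] ⇒ active
  6. U2 → U3 → U5 — U3:chain[open] ⇒ active
At least one path is unblocked, so d-separation fails.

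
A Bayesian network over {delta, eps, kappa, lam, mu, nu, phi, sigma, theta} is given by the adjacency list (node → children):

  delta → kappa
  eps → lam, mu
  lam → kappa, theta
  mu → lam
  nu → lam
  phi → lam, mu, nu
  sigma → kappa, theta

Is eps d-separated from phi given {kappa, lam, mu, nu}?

No

There are 6 undirected paths between eps and phi; checking each against the conditioning set {kappa, lam, mu, nu}:
Path 1: eps → lam ← nu ← phi
  nu is a chain here and nu is conditioned on, so the path is blocked at nu.
Path 2: eps → lam ← phi
  lam is a collider and lam is conditioned on, which opens it — no node blocks this path, so it is active.
Path 3: eps → lam ← mu ← phi
  mu is a chain here and mu is conditioned on, so the path is blocked at mu.
Path 4: eps → mu ← phi
  mu is a collider and mu is conditioned on, which opens it — no node blocks this path, so it is active.
Path 5: eps → mu → lam ← nu ← phi
  mu is a chain here and mu is conditioned on, so the path is blocked at mu.
Path 6: eps → mu → lam ← phi
  mu is a chain here and mu is conditioned on, so the path is blocked at mu.
Since the path eps → lam ← phi is active, eps and phi are not d-separated given {kappa, lam, mu, nu}.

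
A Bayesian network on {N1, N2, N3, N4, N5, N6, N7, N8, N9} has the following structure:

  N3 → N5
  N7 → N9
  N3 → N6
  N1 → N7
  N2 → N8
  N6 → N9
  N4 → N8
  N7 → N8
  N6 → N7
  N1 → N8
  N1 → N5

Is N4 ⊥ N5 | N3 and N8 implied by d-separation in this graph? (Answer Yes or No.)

No

There are 6 undirected paths between N4 and N5; checking each against the conditioning set {N3, N8}:
Path 1: N4 → N8 ← N7 → N9 ← N6 ← N3 → N5
  N9 is a collider here and neither N9 nor any of its descendants is conditioned on, so the collider stays closed — the path is blocked at N9.
Path 2: N4 → N8 ← N7 ← N6 ← N3 → N5
  N3 is a fork here and N3 is conditioned on, so the path is blocked at N3.
Path 3: N4 → N8 ← N7 ← N1 → N5
  N8 is a collider and N8 is conditioned on, which opens it; N7 is a chain and N7 is not conditioned on; N1 is a fork and N1 is not conditioned on — no node blocks this path, so it is active.
Path 4: N4 → N8 ← N1 → N7 → N9 ← N6 ← N3 → N5
  N9 is a collider here and neither N9 nor any of its descendants is conditioned on, so the collider stays closed — the path is blocked at N9.
Path 5: N4 → N8 ← N1 → N7 ← N6 ← N3 → N5
  N3 is a fork here and N3 is conditioned on, so the path is blocked at N3.
Path 6: N4 → N8 ← N1 → N5
  N8 is a collider and N8 is conditioned on, which opens it; N1 is a fork and N1 is not conditioned on — no node blocks this path, so it is active.
Since the path N4 → N8 ← N7 ← N1 → N5 is active, N4 and N5 are not d-separated given {N3, N8}.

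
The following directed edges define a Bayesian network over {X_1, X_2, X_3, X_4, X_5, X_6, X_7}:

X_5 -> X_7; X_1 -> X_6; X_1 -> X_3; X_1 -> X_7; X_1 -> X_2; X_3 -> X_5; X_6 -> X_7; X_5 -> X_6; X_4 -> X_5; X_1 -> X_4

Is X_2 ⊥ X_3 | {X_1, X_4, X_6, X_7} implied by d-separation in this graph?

Enumerating the 6 paths from X_2 to X_3 and testing each for blocking by {X_1, X_4, X_6, X_7}:
Path 1: X_2 ← X_1 → X_3
  X_1 is a fork here and X_1 is conditioned on, so the path is blocked at X_1.
Path 2: X_2 ← X_1 → X_7 ← X_6 ← X_5 ← X_3
  X_1 is a fork here and X_1 is conditioned on, so the path is blocked at X_1.
Path 3: X_2 ← X_1 → X_7 ← X_5 ← X_3
  X_1 is a fork here and X_1 is conditioned on, so the path is blocked at X_1.
Path 4: X_2 ← X_1 → X_6 → X_7 ← X_5 ← X_3
  X_1 is a fork here and X_1 is conditioned on, so the path is blocked at X_1.
Path 5: X_2 ← X_1 → X_6 ← X_5 ← X_3
  X_1 is a fork here and X_1 is conditioned on, so the path is blocked at X_1.
Path 6: X_2 ← X_1 → X_4 → X_5 ← X_3
  X_1 is a fork here and X_1 is conditioned on, so the path is blocked at X_1.
Since every path is blocked, d-separation holds.

Yes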